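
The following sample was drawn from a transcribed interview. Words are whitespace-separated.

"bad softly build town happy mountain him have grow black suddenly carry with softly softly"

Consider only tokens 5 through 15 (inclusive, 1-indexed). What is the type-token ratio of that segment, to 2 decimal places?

Segment tokens 5–15: happy, mountain, him, have, grow, black, suddenly, carry, with, softly, softly
Segment N = 11, segment V = 10.
TTR = 10 / 11 = 0.91

0.91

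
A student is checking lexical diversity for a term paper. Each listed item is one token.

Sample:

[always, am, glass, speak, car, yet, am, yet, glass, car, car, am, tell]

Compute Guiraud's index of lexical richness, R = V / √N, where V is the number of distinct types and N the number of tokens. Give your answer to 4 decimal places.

N = 13, V = 7.
√N = 3.605551
R = 7 / 3.605551 = 1.9415

1.9415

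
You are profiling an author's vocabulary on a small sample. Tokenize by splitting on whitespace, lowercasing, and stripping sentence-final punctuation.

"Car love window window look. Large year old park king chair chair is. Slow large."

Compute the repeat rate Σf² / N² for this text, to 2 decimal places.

0.09

Frequencies: window:2, large:2, chair:2, car:1, love:1, look:1, year:1, old:1, park:1, king:1, is:1, slow:1
Σf² = 21; N² = 225
Repeat rate = 21 / 225 = 0.09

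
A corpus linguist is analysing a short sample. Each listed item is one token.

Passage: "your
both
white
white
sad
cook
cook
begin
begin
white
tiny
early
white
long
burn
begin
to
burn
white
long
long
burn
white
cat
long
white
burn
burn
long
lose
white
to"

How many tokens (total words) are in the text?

32

Tokens: your, both, white, white, sad, cook, cook, begin, begin, white, tiny, early, white, long, burn, begin, to, burn, white, long, long, burn, white, cat, long, white, burn, burn, long, lose, white, to
N = 32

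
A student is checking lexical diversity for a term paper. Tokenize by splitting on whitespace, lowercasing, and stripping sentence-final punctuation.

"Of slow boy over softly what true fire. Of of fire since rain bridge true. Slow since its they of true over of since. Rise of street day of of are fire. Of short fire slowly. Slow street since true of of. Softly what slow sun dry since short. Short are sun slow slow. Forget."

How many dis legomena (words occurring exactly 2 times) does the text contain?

6

Frequencies: of:11, slow:6, since:5, true:4, fire:4, short:3, over:2, softly:2, what:2, street:2, are:2, sun:2, boy:1, rain:1, bridge:1, its:1, they:1, rise:1, day:1, slowly:1, … (2 more, each freq 1)
Words with frequency 2: are, over, softly, street, sun, what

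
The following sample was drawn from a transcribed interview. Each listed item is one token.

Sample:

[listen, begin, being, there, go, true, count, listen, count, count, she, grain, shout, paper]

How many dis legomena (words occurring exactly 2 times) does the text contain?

Frequencies: count:3, listen:2, begin:1, being:1, there:1, go:1, true:1, she:1, grain:1, shout:1, paper:1
Words with frequency 2: listen

1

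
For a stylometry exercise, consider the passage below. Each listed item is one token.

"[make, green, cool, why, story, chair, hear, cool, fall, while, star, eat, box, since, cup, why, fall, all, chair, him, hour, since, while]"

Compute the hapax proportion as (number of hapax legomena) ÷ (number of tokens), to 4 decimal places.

Frequencies: cool:2, why:2, chair:2, fall:2, while:2, since:2, make:1, green:1, story:1, hear:1, star:1, eat:1, box:1, cup:1, all:1, him:1, hour:1
Hapax count = 11; token count = 23.
Ratio = 11 / 23 = 0.4783

0.4783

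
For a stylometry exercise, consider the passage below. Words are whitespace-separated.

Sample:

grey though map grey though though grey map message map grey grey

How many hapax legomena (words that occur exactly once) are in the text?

Frequencies: grey:5, though:3, map:3, message:1
Hapax (freq=1): message

1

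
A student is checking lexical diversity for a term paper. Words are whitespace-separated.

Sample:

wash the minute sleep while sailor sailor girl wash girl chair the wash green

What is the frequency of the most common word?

Frequencies: wash:3, the:2, sailor:2, girl:2, minute:1, sleep:1, while:1, chair:1, green:1
Most common: 'wash' with frequency 3.

3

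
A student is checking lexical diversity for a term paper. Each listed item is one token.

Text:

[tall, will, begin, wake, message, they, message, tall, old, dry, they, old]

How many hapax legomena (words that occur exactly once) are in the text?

Frequencies: tall:2, message:2, they:2, old:2, will:1, begin:1, wake:1, dry:1
Hapax (freq=1): begin, dry, wake, will

4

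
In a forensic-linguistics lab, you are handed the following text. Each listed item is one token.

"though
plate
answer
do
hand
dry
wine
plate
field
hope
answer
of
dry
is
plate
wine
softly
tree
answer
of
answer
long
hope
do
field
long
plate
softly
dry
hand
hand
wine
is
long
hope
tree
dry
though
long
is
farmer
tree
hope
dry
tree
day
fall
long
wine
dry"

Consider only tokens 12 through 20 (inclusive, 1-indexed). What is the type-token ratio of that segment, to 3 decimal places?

Segment tokens 12–20: of, dry, is, plate, wine, softly, tree, answer, of
Segment N = 9, segment V = 8.
TTR = 8 / 9 = 0.889

0.889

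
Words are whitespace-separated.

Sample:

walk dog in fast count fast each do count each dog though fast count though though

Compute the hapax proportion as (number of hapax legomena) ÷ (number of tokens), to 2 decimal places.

Frequencies: fast:3, count:3, though:3, dog:2, each:2, walk:1, in:1, do:1
Hapax count = 3; token count = 16.
Ratio = 3 / 16 = 0.19

0.19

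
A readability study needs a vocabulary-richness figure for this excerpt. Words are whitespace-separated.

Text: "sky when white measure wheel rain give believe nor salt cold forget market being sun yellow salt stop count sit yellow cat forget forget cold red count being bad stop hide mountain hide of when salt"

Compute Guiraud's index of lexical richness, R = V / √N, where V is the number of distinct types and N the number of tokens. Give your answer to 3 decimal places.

4.167

N = 36, V = 25.
√N = 6.000000
R = 25 / 6.000000 = 4.167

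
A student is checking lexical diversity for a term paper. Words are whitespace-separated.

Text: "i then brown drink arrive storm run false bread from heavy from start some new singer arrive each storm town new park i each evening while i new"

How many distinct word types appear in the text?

Distinct types: {arrive, bread, brown, drink, each, evening, false, from, heavy, i, new, park, run, singer, some, start, storm, then, town, while}
V = 20

20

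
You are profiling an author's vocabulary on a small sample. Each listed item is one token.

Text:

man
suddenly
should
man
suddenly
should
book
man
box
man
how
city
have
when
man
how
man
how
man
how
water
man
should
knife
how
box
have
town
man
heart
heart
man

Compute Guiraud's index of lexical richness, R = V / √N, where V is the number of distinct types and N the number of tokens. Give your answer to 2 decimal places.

2.30

N = 32, V = 13.
√N = 5.656854
R = 13 / 5.656854 = 2.30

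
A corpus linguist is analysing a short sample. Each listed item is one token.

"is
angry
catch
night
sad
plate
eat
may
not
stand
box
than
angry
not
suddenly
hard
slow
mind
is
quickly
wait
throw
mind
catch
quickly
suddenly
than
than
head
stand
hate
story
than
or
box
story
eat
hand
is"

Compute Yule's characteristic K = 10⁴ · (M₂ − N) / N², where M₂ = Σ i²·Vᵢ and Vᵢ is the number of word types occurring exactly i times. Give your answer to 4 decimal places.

Frequencies: than:4, is:3, angry:2, catch:2, eat:2, not:2, stand:2, box:2, suddenly:2, mind:2, quickly:2, story:2, night:1, sad:1, plate:1, may:1, hard:1, slow:1, wait:1, throw:1, … (4 more, each freq 1)
N = 39. Frequency spectrum: V_1=12, V_2=10, V_3=1, V_4=1
M₂ = 1²·12 + 2²·10 + 3²·1 + 4²·1 = 77
K = 10000 × (77 − 39) / 39² = 249.8356

249.8356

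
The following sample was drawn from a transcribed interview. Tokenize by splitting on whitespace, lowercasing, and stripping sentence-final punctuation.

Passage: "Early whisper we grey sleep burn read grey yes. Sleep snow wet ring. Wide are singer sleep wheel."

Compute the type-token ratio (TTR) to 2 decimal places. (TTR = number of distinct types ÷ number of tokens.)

N = 18 tokens, V = 15 types.
TTR = V / N = 15 / 18 = 0.83

0.83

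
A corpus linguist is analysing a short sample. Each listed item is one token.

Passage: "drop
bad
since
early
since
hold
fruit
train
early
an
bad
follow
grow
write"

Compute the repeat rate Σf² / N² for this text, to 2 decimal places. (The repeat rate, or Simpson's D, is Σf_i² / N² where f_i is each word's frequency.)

Frequencies: bad:2, since:2, early:2, drop:1, hold:1, fruit:1, train:1, an:1, follow:1, grow:1, write:1
Σf² = 20; N² = 196
Repeat rate = 20 / 196 = 0.10

0.10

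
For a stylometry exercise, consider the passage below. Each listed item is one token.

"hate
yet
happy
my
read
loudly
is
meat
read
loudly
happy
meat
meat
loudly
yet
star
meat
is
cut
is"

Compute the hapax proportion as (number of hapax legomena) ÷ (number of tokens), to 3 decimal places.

0.200

Frequencies: meat:4, loudly:3, is:3, yet:2, happy:2, read:2, hate:1, my:1, star:1, cut:1
Hapax count = 4; token count = 20.
Ratio = 4 / 20 = 0.200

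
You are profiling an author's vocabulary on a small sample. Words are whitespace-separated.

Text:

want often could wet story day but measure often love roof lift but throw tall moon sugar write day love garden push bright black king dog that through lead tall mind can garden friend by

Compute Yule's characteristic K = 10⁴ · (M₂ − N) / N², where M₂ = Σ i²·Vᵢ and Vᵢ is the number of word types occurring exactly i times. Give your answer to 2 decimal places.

97.96

Frequencies: often:2, day:2, but:2, love:2, tall:2, garden:2, want:1, could:1, wet:1, story:1, measure:1, roof:1, lift:1, throw:1, moon:1, sugar:1, write:1, push:1, bright:1, black:1, … (9 more, each freq 1)
N = 35. Frequency spectrum: V_1=23, V_2=6
M₂ = 1²·23 + 2²·6 = 47
K = 10000 × (47 − 35) / 35² = 97.96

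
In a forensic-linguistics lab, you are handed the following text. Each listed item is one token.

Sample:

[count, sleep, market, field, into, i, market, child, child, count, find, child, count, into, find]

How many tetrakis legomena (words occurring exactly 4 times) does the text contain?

0

Frequencies: count:3, child:3, market:2, into:2, find:2, sleep:1, field:1, i:1
Words with frequency 4: (none)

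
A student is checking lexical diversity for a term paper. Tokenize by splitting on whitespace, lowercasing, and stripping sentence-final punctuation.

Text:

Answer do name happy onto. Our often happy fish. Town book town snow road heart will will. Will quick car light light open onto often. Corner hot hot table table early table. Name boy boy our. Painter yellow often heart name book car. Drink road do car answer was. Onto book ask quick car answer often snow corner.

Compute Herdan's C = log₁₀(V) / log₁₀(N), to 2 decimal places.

0.82

N = 58, V = 28.
log₁₀(V) = 1.447158, log₁₀(N) = 1.763428
C = 1.447158 / 1.763428 = 0.82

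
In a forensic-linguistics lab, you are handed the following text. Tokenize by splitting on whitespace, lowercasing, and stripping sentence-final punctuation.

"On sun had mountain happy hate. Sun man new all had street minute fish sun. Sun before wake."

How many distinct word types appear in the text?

14

Distinct types: {all, before, fish, had, happy, hate, man, minute, mountain, new, on, street, sun, wake}
V = 14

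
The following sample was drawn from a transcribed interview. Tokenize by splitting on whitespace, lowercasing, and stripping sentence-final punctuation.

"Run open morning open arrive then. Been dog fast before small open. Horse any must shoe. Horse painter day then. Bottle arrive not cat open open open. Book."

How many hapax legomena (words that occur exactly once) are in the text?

Frequencies: open:6, arrive:2, then:2, horse:2, run:1, morning:1, been:1, dog:1, fast:1, before:1, small:1, any:1, must:1, shoe:1, painter:1, day:1, bottle:1, not:1, cat:1, book:1
Hapax (freq=1): any, been, before, book, bottle, cat, day, dog, fast, morning, must, not, painter, run, shoe, small

16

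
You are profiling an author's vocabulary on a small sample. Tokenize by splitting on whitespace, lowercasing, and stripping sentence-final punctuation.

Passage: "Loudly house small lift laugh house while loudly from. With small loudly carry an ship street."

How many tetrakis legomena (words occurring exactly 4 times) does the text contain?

0

Frequencies: loudly:3, house:2, small:2, lift:1, laugh:1, while:1, from:1, with:1, carry:1, an:1, ship:1, street:1
Words with frequency 4: (none)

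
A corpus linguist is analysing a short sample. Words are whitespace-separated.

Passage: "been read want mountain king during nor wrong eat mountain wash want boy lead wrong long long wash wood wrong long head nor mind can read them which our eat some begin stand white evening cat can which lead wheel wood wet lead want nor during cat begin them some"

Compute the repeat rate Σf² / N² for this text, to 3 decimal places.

Frequencies: want:3, nor:3, wrong:3, lead:3, long:3, read:2, mountain:2, during:2, eat:2, wash:2, wood:2, can:2, them:2, which:2, some:2, begin:2, cat:2, been:1, king:1, boy:1, … (8 more, each freq 1)
Σf² = 104; N² = 2500
Repeat rate = 104 / 2500 = 0.042

0.042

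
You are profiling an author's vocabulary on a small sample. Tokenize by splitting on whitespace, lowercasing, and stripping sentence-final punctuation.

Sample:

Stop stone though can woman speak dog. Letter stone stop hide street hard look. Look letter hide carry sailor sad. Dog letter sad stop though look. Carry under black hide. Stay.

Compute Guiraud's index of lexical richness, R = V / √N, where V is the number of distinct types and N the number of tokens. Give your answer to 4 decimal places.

3.2329

N = 31, V = 18.
√N = 5.567764
R = 18 / 5.567764 = 3.2329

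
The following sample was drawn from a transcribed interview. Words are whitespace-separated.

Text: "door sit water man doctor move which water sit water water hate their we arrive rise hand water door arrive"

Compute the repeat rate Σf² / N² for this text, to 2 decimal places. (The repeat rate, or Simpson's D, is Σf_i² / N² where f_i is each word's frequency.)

0.12

Frequencies: water:5, door:2, sit:2, arrive:2, man:1, doctor:1, move:1, which:1, hate:1, their:1, we:1, rise:1, hand:1
Σf² = 46; N² = 400
Repeat rate = 46 / 400 = 0.12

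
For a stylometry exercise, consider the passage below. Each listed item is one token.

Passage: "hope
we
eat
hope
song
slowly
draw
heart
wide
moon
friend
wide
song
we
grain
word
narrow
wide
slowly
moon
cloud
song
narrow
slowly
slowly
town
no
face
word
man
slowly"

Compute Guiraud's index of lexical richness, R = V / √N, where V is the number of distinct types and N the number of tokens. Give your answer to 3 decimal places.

3.233

N = 31, V = 18.
√N = 5.567764
R = 18 / 5.567764 = 3.233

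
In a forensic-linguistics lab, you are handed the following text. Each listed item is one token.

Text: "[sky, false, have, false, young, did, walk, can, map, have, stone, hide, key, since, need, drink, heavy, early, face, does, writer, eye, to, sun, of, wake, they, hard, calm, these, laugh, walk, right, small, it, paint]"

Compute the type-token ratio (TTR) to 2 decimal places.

N = 36 tokens, V = 33 types.
TTR = V / N = 33 / 36 = 0.92

0.92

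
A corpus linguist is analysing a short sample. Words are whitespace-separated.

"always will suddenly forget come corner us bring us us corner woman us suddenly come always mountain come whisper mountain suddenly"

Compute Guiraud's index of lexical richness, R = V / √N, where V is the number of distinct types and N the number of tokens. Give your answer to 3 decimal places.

2.400

N = 21, V = 11.
√N = 4.582576
R = 11 / 4.582576 = 2.400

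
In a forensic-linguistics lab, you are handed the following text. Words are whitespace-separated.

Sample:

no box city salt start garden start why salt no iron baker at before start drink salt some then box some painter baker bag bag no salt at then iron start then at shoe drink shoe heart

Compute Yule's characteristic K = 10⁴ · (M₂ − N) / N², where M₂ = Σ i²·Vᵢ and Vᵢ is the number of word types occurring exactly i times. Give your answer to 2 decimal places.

Frequencies: salt:4, start:4, no:3, at:3, then:3, box:2, iron:2, baker:2, drink:2, some:2, bag:2, shoe:2, city:1, garden:1, why:1, before:1, painter:1, heart:1
N = 37. Frequency spectrum: V_1=6, V_2=7, V_3=3, V_4=2
M₂ = 1²·6 + 2²·7 + 3²·3 + 4²·2 = 93
K = 10000 × (93 − 37) / 37² = 409.06

409.06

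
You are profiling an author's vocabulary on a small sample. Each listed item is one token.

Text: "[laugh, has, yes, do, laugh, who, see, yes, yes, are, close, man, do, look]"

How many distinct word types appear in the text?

10

Distinct types: {are, close, do, has, laugh, look, man, see, who, yes}
V = 10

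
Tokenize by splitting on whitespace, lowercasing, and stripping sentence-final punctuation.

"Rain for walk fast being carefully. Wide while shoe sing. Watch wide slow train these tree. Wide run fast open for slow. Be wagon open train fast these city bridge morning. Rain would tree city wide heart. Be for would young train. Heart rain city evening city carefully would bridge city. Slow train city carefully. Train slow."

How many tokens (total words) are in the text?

57

Tokens: rain, for, walk, fast, being, carefully, wide, while, shoe, sing, watch, wide, slow, train, these, tree, wide, run, fast, open, for, slow, be, wagon, open, train, fast, these, city, bridge, morning, rain, would, tree, city, wide, heart, be, for, would, young, train, heart, rain, city, evening, city, carefully, would, bridge, city, slow, train, city, carefully, train, slow
N = 57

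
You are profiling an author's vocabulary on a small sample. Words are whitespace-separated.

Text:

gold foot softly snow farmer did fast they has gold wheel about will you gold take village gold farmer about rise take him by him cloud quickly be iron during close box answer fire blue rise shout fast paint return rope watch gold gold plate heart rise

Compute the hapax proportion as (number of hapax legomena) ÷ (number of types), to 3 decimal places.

0.800

Frequencies: gold:6, rise:3, farmer:2, fast:2, about:2, take:2, him:2, foot:1, softly:1, snow:1, did:1, they:1, has:1, wheel:1, will:1, you:1, village:1, by:1, cloud:1, quickly:1, … (15 more, each freq 1)
Hapax count = 28; type count = 35.
Ratio = 28 / 35 = 0.800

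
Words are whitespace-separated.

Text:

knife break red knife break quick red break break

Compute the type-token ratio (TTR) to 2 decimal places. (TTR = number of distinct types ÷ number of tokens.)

N = 9 tokens, V = 4 types.
TTR = V / N = 4 / 9 = 0.44

0.44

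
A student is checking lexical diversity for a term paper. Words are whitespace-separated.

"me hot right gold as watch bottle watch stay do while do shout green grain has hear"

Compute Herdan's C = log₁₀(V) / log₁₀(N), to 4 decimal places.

N = 17, V = 15.
log₁₀(V) = 1.176091, log₁₀(N) = 1.230449
C = 1.176091 / 1.230449 = 0.9558

0.9558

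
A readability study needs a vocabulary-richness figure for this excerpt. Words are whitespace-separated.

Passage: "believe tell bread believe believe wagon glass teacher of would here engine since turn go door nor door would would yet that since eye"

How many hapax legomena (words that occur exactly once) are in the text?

Frequencies: believe:3, would:3, since:2, door:2, tell:1, bread:1, wagon:1, glass:1, teacher:1, of:1, here:1, engine:1, turn:1, go:1, nor:1, yet:1, that:1, eye:1
Hapax (freq=1): bread, engine, eye, glass, go, here, nor, of, teacher, tell, that, turn, wagon, yet

14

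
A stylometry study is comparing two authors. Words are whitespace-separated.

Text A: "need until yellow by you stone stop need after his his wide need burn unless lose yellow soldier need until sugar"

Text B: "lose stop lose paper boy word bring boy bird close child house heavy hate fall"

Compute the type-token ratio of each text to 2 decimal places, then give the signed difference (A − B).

TTR(A) = 15/21 = 0.71
TTR(B) = 13/15 = 0.87
Difference = 0.71 − 0.87 = -0.16

-0.16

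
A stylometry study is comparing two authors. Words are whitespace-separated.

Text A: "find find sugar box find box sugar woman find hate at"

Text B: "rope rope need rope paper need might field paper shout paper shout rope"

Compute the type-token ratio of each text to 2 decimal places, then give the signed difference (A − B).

0.09

TTR(A) = 6/11 = 0.55
TTR(B) = 6/13 = 0.46
Difference = 0.55 − 0.46 = 0.09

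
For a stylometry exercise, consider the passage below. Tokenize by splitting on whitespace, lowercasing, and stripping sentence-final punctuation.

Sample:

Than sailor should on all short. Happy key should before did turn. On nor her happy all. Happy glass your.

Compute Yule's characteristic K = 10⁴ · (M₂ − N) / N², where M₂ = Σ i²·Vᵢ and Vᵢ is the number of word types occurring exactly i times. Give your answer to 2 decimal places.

300.00

Frequencies: happy:3, should:2, on:2, all:2, than:1, sailor:1, short:1, key:1, before:1, did:1, turn:1, nor:1, her:1, glass:1, your:1
N = 20. Frequency spectrum: V_1=11, V_2=3, V_3=1
M₂ = 1²·11 + 2²·3 + 3²·1 = 32
K = 10000 × (32 − 20) / 20² = 300.00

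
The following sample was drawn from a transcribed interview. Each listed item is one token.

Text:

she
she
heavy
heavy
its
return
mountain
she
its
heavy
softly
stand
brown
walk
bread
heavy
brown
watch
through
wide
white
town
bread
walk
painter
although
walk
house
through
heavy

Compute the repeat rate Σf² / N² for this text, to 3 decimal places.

Frequencies: heavy:5, she:3, walk:3, its:2, brown:2, bread:2, through:2, return:1, mountain:1, softly:1, stand:1, watch:1, wide:1, white:1, town:1, painter:1, although:1, house:1
Σf² = 70; N² = 900
Repeat rate = 70 / 900 = 0.078

0.078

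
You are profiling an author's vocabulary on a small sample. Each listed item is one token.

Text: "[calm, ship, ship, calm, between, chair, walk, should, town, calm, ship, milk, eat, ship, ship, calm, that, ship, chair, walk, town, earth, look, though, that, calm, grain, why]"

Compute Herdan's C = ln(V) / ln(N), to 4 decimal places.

N = 28, V = 15.
ln(V) = 2.708050, ln(N) = 3.332205
C = 2.708050 / 3.332205 = 0.8127

0.8127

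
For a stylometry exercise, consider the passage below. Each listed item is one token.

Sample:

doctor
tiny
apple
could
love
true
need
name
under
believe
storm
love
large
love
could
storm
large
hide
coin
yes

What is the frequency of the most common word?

3

Frequencies: love:3, could:2, storm:2, large:2, doctor:1, tiny:1, apple:1, true:1, need:1, name:1, under:1, believe:1, hide:1, coin:1, yes:1
Most common: 'love' with frequency 3.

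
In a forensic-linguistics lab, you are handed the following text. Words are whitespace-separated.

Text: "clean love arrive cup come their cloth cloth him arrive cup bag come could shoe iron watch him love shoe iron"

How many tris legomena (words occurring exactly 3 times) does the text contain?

0

Frequencies: love:2, arrive:2, cup:2, come:2, cloth:2, him:2, shoe:2, iron:2, clean:1, their:1, bag:1, could:1, watch:1
Words with frequency 3: (none)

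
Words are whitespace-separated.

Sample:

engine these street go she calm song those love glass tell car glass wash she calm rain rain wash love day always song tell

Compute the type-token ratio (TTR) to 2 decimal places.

N = 24 tokens, V = 16 types.
TTR = V / N = 16 / 24 = 0.67

0.67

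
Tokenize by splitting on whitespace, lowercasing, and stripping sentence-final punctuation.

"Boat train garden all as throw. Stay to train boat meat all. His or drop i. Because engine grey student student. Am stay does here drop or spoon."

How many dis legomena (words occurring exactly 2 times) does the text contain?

Frequencies: boat:2, train:2, all:2, stay:2, or:2, drop:2, student:2, garden:1, as:1, throw:1, to:1, meat:1, his:1, i:1, because:1, engine:1, grey:1, am:1, does:1, here:1, … (1 more, each freq 1)
Words with frequency 2: all, boat, drop, or, stay, student, train

7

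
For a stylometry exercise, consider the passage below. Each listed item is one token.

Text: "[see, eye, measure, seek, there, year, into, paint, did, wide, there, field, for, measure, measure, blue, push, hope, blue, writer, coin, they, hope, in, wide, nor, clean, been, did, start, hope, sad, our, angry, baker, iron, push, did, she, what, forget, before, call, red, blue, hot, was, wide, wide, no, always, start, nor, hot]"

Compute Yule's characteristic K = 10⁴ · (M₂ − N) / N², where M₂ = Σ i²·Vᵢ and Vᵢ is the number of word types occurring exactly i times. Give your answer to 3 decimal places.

Frequencies: wide:4, measure:3, did:3, blue:3, hope:3, there:2, push:2, nor:2, start:2, hot:2, see:1, eye:1, seek:1, year:1, into:1, paint:1, field:1, for:1, writer:1, coin:1, … (18 more, each freq 1)
N = 54. Frequency spectrum: V_1=28, V_2=5, V_3=4, V_4=1
M₂ = 1²·28 + 2²·5 + 3²·4 + 4²·1 = 100
K = 10000 × (100 − 54) / 54² = 157.750

157.750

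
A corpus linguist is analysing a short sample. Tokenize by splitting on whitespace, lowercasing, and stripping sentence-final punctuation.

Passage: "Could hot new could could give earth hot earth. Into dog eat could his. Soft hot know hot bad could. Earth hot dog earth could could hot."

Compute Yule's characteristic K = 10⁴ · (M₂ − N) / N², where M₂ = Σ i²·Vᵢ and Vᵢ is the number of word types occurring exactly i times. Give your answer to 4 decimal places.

Frequencies: could:7, hot:6, earth:4, dog:2, new:1, give:1, into:1, eat:1, his:1, soft:1, know:1, bad:1
N = 27. Frequency spectrum: V_1=8, V_2=1, V_4=1, V_6=1, V_7=1
M₂ = 1²·8 + 2²·1 + 4²·1 + 6²·1 + 7²·1 = 113
K = 10000 × (113 − 27) / 27² = 1179.6982

1179.6982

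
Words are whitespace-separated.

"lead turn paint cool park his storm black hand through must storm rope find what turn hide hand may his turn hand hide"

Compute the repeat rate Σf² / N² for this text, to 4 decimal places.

0.0775

Frequencies: turn:3, hand:3, his:2, storm:2, hide:2, lead:1, paint:1, cool:1, park:1, black:1, through:1, must:1, rope:1, find:1, what:1, may:1
Σf² = 41; N² = 529
Repeat rate = 41 / 529 = 0.0775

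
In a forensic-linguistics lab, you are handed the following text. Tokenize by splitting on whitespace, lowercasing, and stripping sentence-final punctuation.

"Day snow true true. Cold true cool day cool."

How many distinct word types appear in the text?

5

Distinct types: {cold, cool, day, snow, true}
V = 5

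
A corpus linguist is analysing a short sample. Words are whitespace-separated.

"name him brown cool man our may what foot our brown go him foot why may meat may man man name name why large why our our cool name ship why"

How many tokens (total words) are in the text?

31

Tokens: name, him, brown, cool, man, our, may, what, foot, our, brown, go, him, foot, why, may, meat, may, man, man, name, name, why, large, why, our, our, cool, name, ship, why
N = 31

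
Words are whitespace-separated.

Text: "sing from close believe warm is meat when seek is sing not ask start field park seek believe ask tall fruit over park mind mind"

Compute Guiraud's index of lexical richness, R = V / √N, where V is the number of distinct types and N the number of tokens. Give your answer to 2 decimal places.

3.60

N = 25, V = 18.
√N = 5.000000
R = 18 / 5.000000 = 3.60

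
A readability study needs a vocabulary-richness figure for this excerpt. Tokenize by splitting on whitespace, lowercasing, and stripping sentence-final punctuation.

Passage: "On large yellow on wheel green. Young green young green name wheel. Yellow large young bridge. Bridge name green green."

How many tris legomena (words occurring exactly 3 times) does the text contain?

1

Frequencies: green:5, young:3, on:2, large:2, yellow:2, wheel:2, name:2, bridge:2
Words with frequency 3: young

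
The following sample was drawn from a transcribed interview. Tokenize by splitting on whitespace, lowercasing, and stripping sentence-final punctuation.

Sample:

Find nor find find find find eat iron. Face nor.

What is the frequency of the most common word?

5

Frequencies: find:5, nor:2, eat:1, iron:1, face:1
Most common: 'find' with frequency 5.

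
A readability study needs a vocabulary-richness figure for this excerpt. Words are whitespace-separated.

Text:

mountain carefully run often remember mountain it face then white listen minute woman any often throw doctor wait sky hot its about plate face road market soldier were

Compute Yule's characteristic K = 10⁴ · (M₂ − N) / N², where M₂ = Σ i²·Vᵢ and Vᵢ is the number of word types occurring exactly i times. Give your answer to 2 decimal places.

76.53

Frequencies: mountain:2, often:2, face:2, carefully:1, run:1, remember:1, it:1, then:1, white:1, listen:1, minute:1, woman:1, any:1, throw:1, doctor:1, wait:1, sky:1, hot:1, its:1, about:1, … (5 more, each freq 1)
N = 28. Frequency spectrum: V_1=22, V_2=3
M₂ = 1²·22 + 2²·3 = 34
K = 10000 × (34 − 28) / 28² = 76.53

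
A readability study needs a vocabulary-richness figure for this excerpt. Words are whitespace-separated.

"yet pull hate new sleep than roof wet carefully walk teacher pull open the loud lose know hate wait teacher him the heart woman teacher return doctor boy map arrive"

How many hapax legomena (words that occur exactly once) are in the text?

21

Frequencies: teacher:3, pull:2, hate:2, the:2, yet:1, new:1, sleep:1, than:1, roof:1, wet:1, carefully:1, walk:1, open:1, loud:1, lose:1, know:1, wait:1, him:1, heart:1, woman:1, … (5 more, each freq 1)
Hapax (freq=1): arrive, boy, carefully, doctor, heart, him, know, lose, loud, map, new, open, return, roof, sleep, than, wait, walk, wet, woman, yet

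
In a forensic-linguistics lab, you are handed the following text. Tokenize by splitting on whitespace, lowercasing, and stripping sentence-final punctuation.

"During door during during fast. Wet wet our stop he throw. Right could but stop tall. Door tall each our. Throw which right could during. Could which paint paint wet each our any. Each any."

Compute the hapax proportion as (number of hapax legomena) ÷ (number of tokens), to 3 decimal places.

Frequencies: during:4, wet:3, our:3, could:3, each:3, door:2, stop:2, throw:2, right:2, tall:2, which:2, paint:2, any:2, fast:1, he:1, but:1
Hapax count = 3; token count = 35.
Ratio = 3 / 35 = 0.086

0.086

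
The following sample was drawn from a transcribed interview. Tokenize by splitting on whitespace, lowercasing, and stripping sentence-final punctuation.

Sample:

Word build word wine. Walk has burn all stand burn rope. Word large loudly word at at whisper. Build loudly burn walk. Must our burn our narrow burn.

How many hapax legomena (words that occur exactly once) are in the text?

9

Frequencies: burn:5, word:4, build:2, walk:2, loudly:2, at:2, our:2, wine:1, has:1, all:1, stand:1, rope:1, large:1, whisper:1, must:1, narrow:1
Hapax (freq=1): all, has, large, must, narrow, rope, stand, whisper, wine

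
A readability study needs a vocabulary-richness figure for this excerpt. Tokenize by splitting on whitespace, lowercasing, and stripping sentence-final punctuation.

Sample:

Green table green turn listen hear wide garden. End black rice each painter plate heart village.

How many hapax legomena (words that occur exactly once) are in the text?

Frequencies: green:2, table:1, turn:1, listen:1, hear:1, wide:1, garden:1, end:1, black:1, rice:1, each:1, painter:1, plate:1, heart:1, village:1
Hapax (freq=1): black, each, end, garden, hear, heart, listen, painter, plate, rice, table, turn, village, wide

14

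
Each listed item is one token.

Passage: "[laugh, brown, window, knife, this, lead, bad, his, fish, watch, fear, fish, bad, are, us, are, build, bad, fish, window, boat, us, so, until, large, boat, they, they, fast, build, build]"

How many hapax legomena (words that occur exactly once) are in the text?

12

Frequencies: bad:3, fish:3, build:3, window:2, are:2, us:2, boat:2, they:2, laugh:1, brown:1, knife:1, this:1, lead:1, his:1, watch:1, fear:1, so:1, until:1, large:1, fast:1
Hapax (freq=1): brown, fast, fear, his, knife, large, laugh, lead, so, this, until, watch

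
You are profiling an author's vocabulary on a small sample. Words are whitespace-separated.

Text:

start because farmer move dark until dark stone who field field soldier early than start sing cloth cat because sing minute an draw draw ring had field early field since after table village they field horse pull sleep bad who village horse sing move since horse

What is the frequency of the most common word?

Frequencies: field:5, sing:3, horse:3, start:2, because:2, move:2, dark:2, who:2, early:2, draw:2, since:2, village:2, farmer:1, until:1, stone:1, soldier:1, than:1, cloth:1, cat:1, minute:1, … (9 more, each freq 1)
Most common: 'field' with frequency 5.

5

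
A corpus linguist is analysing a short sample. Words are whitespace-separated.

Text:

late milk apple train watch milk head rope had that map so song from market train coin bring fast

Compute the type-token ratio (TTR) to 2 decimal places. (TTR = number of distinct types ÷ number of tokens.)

0.89

N = 19 tokens, V = 17 types.
TTR = V / N = 17 / 19 = 0.89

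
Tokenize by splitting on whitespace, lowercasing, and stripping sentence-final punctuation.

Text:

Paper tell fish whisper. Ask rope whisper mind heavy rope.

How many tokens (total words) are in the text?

10

Tokens: paper, tell, fish, whisper, ask, rope, whisper, mind, heavy, rope
N = 10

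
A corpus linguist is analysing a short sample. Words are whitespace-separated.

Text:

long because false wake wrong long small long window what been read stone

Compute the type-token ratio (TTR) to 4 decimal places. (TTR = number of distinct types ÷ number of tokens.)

0.8462

N = 13 tokens, V = 11 types.
TTR = V / N = 11 / 13 = 0.8462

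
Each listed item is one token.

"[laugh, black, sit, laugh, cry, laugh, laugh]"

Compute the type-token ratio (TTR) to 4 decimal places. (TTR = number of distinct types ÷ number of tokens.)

N = 7 tokens, V = 4 types.
TTR = V / N = 4 / 7 = 0.5714

0.5714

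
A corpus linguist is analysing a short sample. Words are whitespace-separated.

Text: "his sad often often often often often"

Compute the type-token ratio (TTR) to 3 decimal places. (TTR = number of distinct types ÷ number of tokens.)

0.429

N = 7 tokens, V = 3 types.
TTR = V / N = 3 / 7 = 0.429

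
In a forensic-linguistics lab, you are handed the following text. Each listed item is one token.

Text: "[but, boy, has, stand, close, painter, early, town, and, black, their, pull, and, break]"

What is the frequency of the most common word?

Frequencies: and:2, but:1, boy:1, has:1, stand:1, close:1, painter:1, early:1, town:1, black:1, their:1, pull:1, break:1
Most common: 'and' with frequency 2.

2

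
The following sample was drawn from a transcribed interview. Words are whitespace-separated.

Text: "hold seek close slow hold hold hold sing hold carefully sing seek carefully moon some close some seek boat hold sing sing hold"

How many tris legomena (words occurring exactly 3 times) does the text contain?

1

Frequencies: hold:7, sing:4, seek:3, close:2, carefully:2, some:2, slow:1, moon:1, boat:1
Words with frequency 3: seek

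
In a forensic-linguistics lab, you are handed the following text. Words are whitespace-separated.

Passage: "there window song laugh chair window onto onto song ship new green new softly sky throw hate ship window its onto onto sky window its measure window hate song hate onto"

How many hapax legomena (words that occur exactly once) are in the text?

7

Frequencies: window:5, onto:5, song:3, hate:3, ship:2, new:2, sky:2, its:2, there:1, laugh:1, chair:1, green:1, softly:1, throw:1, measure:1
Hapax (freq=1): chair, green, laugh, measure, softly, there, throw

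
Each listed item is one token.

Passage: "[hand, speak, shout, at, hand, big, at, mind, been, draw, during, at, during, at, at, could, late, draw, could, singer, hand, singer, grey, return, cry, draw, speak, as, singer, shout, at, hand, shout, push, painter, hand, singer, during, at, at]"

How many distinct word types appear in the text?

18

Distinct types: {as, at, been, big, could, cry, draw, during, grey, hand, late, mind, painter, push, return, shout, singer, speak}
V = 18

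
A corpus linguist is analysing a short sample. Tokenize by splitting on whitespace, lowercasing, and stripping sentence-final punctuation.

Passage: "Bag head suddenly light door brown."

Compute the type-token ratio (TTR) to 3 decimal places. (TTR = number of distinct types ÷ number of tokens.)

N = 6 tokens, V = 6 types.
TTR = V / N = 6 / 6 = 1.000

1.000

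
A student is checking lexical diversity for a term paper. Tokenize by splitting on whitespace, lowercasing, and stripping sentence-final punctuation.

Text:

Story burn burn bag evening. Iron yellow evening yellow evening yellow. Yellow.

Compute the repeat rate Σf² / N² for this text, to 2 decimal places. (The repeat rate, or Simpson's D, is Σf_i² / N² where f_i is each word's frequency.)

0.22

Frequencies: yellow:4, evening:3, burn:2, story:1, bag:1, iron:1
Σf² = 32; N² = 144
Repeat rate = 32 / 144 = 0.22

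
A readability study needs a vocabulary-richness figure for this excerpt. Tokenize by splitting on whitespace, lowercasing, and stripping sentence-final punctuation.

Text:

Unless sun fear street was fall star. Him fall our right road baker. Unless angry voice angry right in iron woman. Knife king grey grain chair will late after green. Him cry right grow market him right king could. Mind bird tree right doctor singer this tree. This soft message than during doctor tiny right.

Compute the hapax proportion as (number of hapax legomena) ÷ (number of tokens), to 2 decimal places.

0.58

Frequencies: right:6, him:3, unless:2, fall:2, angry:2, king:2, tree:2, doctor:2, this:2, sun:1, fear:1, street:1, was:1, star:1, our:1, road:1, baker:1, voice:1, in:1, iron:1, … (21 more, each freq 1)
Hapax count = 32; token count = 55.
Ratio = 32 / 55 = 0.58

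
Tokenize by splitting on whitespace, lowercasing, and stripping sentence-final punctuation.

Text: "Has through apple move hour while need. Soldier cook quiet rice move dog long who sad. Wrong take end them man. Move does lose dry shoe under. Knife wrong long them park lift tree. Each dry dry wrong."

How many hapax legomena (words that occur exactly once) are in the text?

25

Frequencies: move:3, wrong:3, dry:3, long:2, them:2, has:1, through:1, apple:1, hour:1, while:1, need:1, soldier:1, cook:1, quiet:1, rice:1, dog:1, who:1, sad:1, take:1, end:1, … (10 more, each freq 1)
Hapax (freq=1): apple, cook, does, dog, each, end, has, hour, knife, lift, lose, man, need, park, quiet, rice, sad, shoe, soldier, take, through, tree, under, while, who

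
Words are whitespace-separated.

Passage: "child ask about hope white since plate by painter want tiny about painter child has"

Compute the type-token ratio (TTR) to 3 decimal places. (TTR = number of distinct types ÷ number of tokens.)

N = 15 tokens, V = 12 types.
TTR = V / N = 12 / 15 = 0.800

0.800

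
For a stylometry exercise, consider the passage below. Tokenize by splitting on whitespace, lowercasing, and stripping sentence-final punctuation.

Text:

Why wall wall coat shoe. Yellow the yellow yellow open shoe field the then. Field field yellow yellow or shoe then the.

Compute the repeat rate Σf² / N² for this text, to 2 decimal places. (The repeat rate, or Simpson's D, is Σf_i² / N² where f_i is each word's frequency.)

0.13

Frequencies: yellow:5, shoe:3, the:3, field:3, wall:2, then:2, why:1, coat:1, open:1, or:1
Σf² = 64; N² = 484
Repeat rate = 64 / 484 = 0.13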